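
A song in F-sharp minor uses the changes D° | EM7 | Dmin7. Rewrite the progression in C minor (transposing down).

Ab° BbM7 Abmin7

F-sharp minor down to C minor is an augmented fourth; each chord root moves by that interval while the quality stays the same.
D°: root D down an augmented fourth → Ab, giving Ab°.
EM7: root E down an augmented fourth → Bb, giving BbM7.
Dmin7: root D down an augmented fourth → Ab, giving Abmin7.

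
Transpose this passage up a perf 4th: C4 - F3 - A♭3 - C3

C4 to F4
F3 to Bb3
Ab3 to Db4
C3 to F3

F4 Bb3 Db4 F3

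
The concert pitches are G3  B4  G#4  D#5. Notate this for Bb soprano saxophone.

A3 C#5 A#4 E#5

Written C4 sounds as Bb3 on the Bb soprano saxophone, so concert pitches are written a major second up.
G3 → A3
B4 → C#5
G#4 → A#4
D#5 → E#5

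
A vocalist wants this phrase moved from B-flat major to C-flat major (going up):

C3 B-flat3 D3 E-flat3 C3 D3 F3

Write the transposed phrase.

Db3 Cb4 Eb3 Fb3 Db3 Eb3 Gb3

B-flat major to C-flat major up is a minor second, so every note moves up by that interval.
C3 → Db3
Bb3 → Cb4
D3 → Eb3
Eb3 → Fb3
C3 → Db3
D3 → Eb3
F3 → Gb3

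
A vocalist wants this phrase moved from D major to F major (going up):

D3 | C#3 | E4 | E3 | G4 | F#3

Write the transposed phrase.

F3 E3 G4 G3 Bb4 A3

D major to F major up is a minor third, so every note moves up by that interval.
D3 becomes F3
C#3 becomes E3
E4 becomes G4
E3 becomes G3
G4 becomes Bb4
F#3 becomes A3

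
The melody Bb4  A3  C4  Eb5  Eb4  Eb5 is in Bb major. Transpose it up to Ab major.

From Bb up to Ab is a minor seventh; apply that to each pitch.
Bb4 → Ab5
A3 → G4
C4 → Bb4
Eb5 → Db6
Eb4 → Db5
Eb5 → Db6

Ab5 G4 Bb4 Db6 Db5 Db6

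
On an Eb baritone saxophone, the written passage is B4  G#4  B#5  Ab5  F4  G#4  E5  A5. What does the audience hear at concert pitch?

D3 B2 D#4 Cb4 Ab2 B2 G3 C4

The Eb baritone saxophone sounds a major thirteenth below written, so transpose each written note down a major thirteenth.
B4 to D3
G#4 to B2
B#5 to D#4
Ab5 to Cb4
F4 to Ab2
G#4 to B2
E5 to G3
A5 to C4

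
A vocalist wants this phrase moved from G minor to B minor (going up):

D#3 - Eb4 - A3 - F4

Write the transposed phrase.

F##3 G4 C#4 A4

From G up to B is a major third; apply that to each pitch.
D#3 → F##3
Eb4 → G4
A3 → C#4
F4 → A4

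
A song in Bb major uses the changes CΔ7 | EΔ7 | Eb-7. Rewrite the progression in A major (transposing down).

BΔ7 D#Δ7 D-7

Bb major down to A major is a minor second; each chord root moves by that interval while the quality stays the same.
CΔ7: root C down a minor second → B, giving BΔ7.
EΔ7: root E down a minor second → D#, giving D#Δ7.
Eb-7: root Eb down a minor second → D, giving D-7.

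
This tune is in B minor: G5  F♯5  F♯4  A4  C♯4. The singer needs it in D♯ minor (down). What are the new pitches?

B minor to D♯ minor down is a minor sixth, so every note moves down by that interval.
G5 -> B4
F#5 -> A#4
F#4 -> A#3
A4 -> C#4
C#4 -> E#3

B4 A#4 A#3 C#4 E#3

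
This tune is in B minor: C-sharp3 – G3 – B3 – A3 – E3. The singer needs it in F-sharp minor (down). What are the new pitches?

G#2 D3 F#3 E3 B2

B minor to F-sharp minor down is a perfect fourth, so every note moves down by that interval.
C#3 -> G#2
G3 -> D3
B3 -> F#3
A3 -> E3
E3 -> B2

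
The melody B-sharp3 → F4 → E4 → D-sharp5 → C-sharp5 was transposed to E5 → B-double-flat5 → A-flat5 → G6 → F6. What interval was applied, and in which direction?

up a diminished eleventh

Take the first pair: B#3 → E5. B to E spans 11 letter names, so the interval is some kind of eleventh.
B#3 to E5 is 16 semitones, which makes it a diminished eleventh; the second version is higher, so the direction is up.
Checking another pair — C#5 → F6 — gives the same interval.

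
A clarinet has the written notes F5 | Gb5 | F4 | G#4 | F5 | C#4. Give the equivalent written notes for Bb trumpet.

E5 F5 E4 F##4 E5 B#3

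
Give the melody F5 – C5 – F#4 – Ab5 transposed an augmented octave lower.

Fb4 Cb4 F3 Abb4

F5 gives Fb4
C5 gives Cb4
F#4 gives F3
Ab5 gives Abb4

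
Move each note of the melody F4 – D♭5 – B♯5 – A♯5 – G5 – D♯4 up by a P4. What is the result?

Bb4 Gb5 E#6 D#6 C6 G#4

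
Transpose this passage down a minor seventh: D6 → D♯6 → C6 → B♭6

E5 E#5 D5 C6

D6 to E5
D#6 to E#5
C6 to D5
Bb6 to C6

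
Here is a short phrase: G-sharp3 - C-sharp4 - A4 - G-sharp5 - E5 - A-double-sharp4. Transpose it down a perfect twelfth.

C#2 F#2 D3 C#4 A3 D##3

G#3 down a perfect twelfth is C#2.
C#4 down a perfect twelfth is F#2.
A4 down a perfect twelfth is D3.
A perfect twelfth down from G#5 gives C#4.
E5 down a perfect twelfth is A3.
A##4: a twelfth down reaches D, and 19 semitones makes it D##3.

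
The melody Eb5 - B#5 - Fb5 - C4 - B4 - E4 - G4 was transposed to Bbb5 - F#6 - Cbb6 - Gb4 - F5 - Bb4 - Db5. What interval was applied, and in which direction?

up a diminished fifth

Take the first pair: Eb5 → Bbb5. E to B spans 5 letter names, so the interval is some kind of fifth.
Eb5 to Bbb5 is 6 semitones, which makes it a diminished fifth; the second version is higher, so the direction is up.
Checking another pair — G4 → Db5 — gives the same interval.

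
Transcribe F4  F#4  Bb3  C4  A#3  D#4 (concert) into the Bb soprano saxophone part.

The Bb soprano saxophone sounds a major second below written, so the written part must be a major second above concert — transpose each note up.
F4 -> G4
F#4 -> G#4
Bb3 -> C4
C4 -> D4
A#3 -> B#3
D#4 -> E#4

G4 G#4 C4 D4 B#3 E#4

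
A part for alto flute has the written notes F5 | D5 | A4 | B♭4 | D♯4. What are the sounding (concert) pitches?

C5 A4 E4 F4 A#3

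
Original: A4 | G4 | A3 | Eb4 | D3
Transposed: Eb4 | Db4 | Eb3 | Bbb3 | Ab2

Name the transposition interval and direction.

down an augmented fourth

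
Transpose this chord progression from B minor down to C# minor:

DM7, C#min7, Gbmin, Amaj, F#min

B minor down to C# minor is a minor seventh; each chord root moves by that interval while the quality stays the same.
DM7: root D down a minor seventh → E, giving EM7.
C#min7: root C# down a minor seventh → D#, giving D#min7.
Gbmin: root Gb down a minor seventh → Ab, giving Abmin.
Amaj: root A down a minor seventh → B, giving Bmaj.
F#min: root F# down a minor seventh → G#, giving G#min.

EM7 D#min7 Abmin Bmaj G#min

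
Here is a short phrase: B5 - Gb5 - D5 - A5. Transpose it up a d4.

Eb6 Cbb6 Gb5 Db6

B5 becomes Eb6
Gb5 becomes Cbb6
D5 becomes Gb5
A5 becomes Db6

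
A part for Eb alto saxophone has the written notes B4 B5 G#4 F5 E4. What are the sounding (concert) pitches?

D4 D5 B3 Ab4 G3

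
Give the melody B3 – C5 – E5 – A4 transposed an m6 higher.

G4 Ab5 C6 F5

A minor sixth up from B3 gives G4.
C5 up a minor sixth is Ab5.
E5: a sixth up reaches C, and 8 semitones makes it C6.
A minor sixth up from A4 gives F5.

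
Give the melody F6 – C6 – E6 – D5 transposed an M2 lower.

Eb6 Bb5 D6 C5

A major second down from F6 gives Eb6.
A major second down from C6 gives Bb5.
A major second down from E6 gives D6.
A major second down from D5 gives C5.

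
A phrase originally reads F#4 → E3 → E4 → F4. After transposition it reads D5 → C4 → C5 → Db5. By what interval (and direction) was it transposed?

up a minor sixth

Take the first pair: F#4 → D5. F to D spans 6 letter names, so the interval is some kind of sixth.
F#4 to D5 is 8 semitones, which makes it a minor sixth; the second version is higher, so the direction is up.
Checking another pair — F4 → Db5 — gives the same interval.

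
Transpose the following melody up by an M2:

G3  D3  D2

G3 -> A3
D3 -> E3
D2 -> E2

A3 E3 E2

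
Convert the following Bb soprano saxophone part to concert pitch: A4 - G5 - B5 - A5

G4 F5 A5 G5

The Bb soprano saxophone sounds a major second below written, so transpose each written note down a major second.
A4 → G4
G5 → F5
B5 → A5
A5 → G5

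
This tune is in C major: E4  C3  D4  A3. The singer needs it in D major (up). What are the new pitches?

C major to D major up is a major second, so every note moves up by that interval.
E4 gives F#4
C3 gives D3
D4 gives E4
A3 gives B3

F#4 D3 E4 B3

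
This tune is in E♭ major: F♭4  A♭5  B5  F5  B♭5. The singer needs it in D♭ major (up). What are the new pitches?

Ebb5 Gb6 A6 Eb6 Ab6

E♭ major to D♭ major up is a minor seventh, so every note moves up by that interval.
Fb4 -> Ebb5
Ab5 -> Gb6
B5 -> A6
F5 -> Eb6
Bb5 -> Ab6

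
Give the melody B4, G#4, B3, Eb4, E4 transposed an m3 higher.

B4: a third up reaches D, and 3 semitones makes it D5.
A minor third up from G#4 gives B4.
A minor third up from B3 gives D4.
A minor third up from Eb4 gives Gb4.
E4 up a minor third is G4.

D5 B4 D4 Gb4 G4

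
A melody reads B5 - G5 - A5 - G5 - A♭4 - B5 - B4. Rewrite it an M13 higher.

G#7 E7 F#7 E7 F6 G#7 G#6

B5 to G#7
G5 to E7
A5 to F#7
G5 to E7
Ab4 to F6
B5 to G#7
B4 to G#6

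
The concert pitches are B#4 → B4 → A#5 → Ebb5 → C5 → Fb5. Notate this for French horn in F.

Written C4 sounds as F3 on the French horn in F, so concert pitches are written a perfect fifth up.
B#4 becomes F##5
B4 becomes F#5
A#5 becomes E#6
Ebb5 becomes Bbb5
C5 becomes G5
Fb5 becomes Cb6

F##5 F#5 E#6 Bbb5 G5 Cb6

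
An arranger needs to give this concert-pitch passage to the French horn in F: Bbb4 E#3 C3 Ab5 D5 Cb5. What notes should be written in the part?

Fb5 B#3 G3 Eb6 A5 Gb5

The French horn in F sounds a perfect fifth below written, so the written part must be a perfect fifth above concert — transpose each note up.
Bbb4 gives Fb5
E#3 gives B#3
C3 gives G3
Ab5 gives Eb6
D5 gives A5
Cb5 gives Gb5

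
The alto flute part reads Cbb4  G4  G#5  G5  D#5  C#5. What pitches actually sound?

Gbb3 D4 D#5 D5 A#4 G#4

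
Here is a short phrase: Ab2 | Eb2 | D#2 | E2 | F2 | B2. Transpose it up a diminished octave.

Abb3 Ebb3 D3 Eb3 Fb3 Bb3

Ab2: an octave up reaches A, and 11 semitones makes it Abb3.
Eb2: an octave up reaches E, and 11 semitones makes it Ebb3.
D#2 up a diminished octave is D3.
E2: an octave up reaches E, and 11 semitones makes it Eb3.
F2: an octave up reaches F, and 11 semitones makes it Fb3.
A diminished octave up from B2 gives Bb3.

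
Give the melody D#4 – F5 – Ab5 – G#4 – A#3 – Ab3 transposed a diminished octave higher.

D#4: an octave up reaches D, and 11 semitones makes it D5.
F5: an octave up reaches F, and 11 semitones makes it Fb6.
A diminished octave up from Ab5 gives Abb6.
G#4: an octave up reaches G, and 11 semitones makes it G5.
A#3 up a diminished octave is A4.
Ab3: an octave up reaches A, and 11 semitones makes it Abb4.

D5 Fb6 Abb6 G5 A4 Abb4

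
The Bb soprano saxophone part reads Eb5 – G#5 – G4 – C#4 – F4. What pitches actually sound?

Db5 F#5 F4 B3 Eb4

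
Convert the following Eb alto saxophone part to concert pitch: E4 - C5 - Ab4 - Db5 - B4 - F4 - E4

The Eb alto saxophone sounds a major sixth below written, so transpose each written note down a major sixth.
E4 -> G3
C5 -> Eb4
Ab4 -> Cb4
Db5 -> Fb4
B4 -> D4
F4 -> Ab3
E4 -> G3

G3 Eb4 Cb4 Fb4 D4 Ab3 G3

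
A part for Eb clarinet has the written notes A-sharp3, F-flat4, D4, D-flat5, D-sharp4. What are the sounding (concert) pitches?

C#4 Abb4 F4 Fb5 F#4

The Eb clarinet sounds a minor third above written, so transpose each written note up a minor third.
A#3 → C#4
Fb4 → Abb4
D4 → F4
Db5 → Fb5
D#4 → F#4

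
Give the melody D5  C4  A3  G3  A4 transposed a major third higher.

A major third up from D5 gives F#5.
A major third up from C4 gives E4.
A3: a third up reaches C, and 4 semitones makes it C#4.
G3 up a major third is B3.
A4 up a major third is C#5.

F#5 E4 C#4 B3 C#5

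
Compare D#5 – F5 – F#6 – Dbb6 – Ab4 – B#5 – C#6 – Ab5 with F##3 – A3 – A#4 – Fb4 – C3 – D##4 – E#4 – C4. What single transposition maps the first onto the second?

From D#5 to F##3 is 13 letter names — a thirteenth of some quality.
F##3 to D#5 is 20 semitones, which makes it a minor thirteenth; the second version is lower, so the direction is down.
Checking another pair — Ab5 → C4 — gives the same interval.

down a minor thirteenth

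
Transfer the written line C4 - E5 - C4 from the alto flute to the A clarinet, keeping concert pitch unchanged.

Bb3 D5 Bb3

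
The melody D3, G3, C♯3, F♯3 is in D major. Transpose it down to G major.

G2 C3 F#2 B2

From D down to G is a perfect fifth; apply that to each pitch.
D3 gives G2
G3 gives C3
C#3 gives F#2
F#3 gives B2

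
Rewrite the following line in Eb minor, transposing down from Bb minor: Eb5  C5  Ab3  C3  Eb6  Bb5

Bb minor to Eb minor down is a perfect fifth, so every note moves down by that interval.
Eb5 → Ab4
C5 → F4
Ab3 → Db3
C3 → F2
Eb6 → Ab5
Bb5 → Eb5

Ab4 F4 Db3 F2 Ab5 Eb5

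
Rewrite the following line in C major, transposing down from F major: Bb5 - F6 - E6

From F down to C is a perfect fourth; apply that to each pitch.
Bb5 -> F5
F6 -> C6
E6 -> B5

F5 C6 B5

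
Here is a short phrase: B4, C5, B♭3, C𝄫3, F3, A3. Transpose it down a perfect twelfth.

E3 F3 Eb2 Fbb1 Bb1 D2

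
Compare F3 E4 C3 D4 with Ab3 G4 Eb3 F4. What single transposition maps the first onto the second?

Take the first pair: F3 → Ab3. F to A spans 3 letter names, so the interval is some kind of third.
F3 to Ab3 is 3 semitones, which makes it a minor third; the second version is higher, so the direction is up.
Checking another pair — D4 → F4 — gives the same interval.

up a minor third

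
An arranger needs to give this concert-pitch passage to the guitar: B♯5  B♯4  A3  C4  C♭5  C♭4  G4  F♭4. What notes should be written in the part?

Written C4 sounds as C3 on the guitar, so concert pitches are written a perfect octave up.
B#5 gives B#6
B#4 gives B#5
A3 gives A4
C4 gives C5
Cb5 gives Cb6
Cb4 gives Cb5
G4 gives G5
Fb4 gives Fb5

B#6 B#5 A4 C5 Cb6 Cb5 G5 Fb5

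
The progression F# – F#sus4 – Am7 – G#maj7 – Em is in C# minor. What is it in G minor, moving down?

C# minor down to G minor is an augmented fourth; each chord root moves by that interval while the quality stays the same.
F#: root F# down an augmented fourth → C, giving C.
F#sus4: root F# down an augmented fourth → C, giving Csus4.
Am7: root A down an augmented fourth → Eb, giving Ebm7.
G#maj7: root G# down an augmented fourth → D, giving Dmaj7.
Em: root E down an augmented fourth → Bb, giving Bbm.

C Csus4 Ebm7 Dmaj7 Bbm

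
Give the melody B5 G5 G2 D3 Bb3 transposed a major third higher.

D#6 B5 B2 F#3 D4

A major third up from B5 gives D#6.
A major third up from G5 gives B5.
G2 up a major third is B2.
D3 up a major third is F#3.
A major third up from Bb3 gives D4.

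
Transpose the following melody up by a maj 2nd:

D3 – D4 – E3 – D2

A major second up from D3 gives E3.
A major second up from D4 gives E4.
E3 up a major second is F#3.
A major second up from D2 gives E2.

E3 E4 F#3 E2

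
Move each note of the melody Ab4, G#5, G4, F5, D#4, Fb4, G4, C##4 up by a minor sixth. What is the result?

Ab4 → Fb5
G#5 → E6
G4 → Eb5
F5 → Db6
D#4 → B4
Fb4 → Dbb5
G4 → Eb5
C##4 → A#4

Fb5 E6 Eb5 Db6 B4 Dbb5 Eb5 A#4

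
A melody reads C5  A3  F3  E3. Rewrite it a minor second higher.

C5 -> Db5
A3 -> Bb3
F3 -> Gb3
E3 -> F3

Db5 Bb3 Gb3 F3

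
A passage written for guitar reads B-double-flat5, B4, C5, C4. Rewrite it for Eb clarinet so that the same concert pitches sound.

Gb4 G#3 A3 A2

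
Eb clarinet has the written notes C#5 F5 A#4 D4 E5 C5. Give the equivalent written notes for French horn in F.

B5 Eb6 G#5 C5 D6 Bb5

First find concert pitch: the Eb clarinet sounds a minor third above written, so C#5 F5 A#4 D4 E5 C5 sounds E5 Ab5 C#5 F4 G5 Eb5.
Then write for French horn in F: it sounds a perfect fifth below written, so the part must be a perfect fifth above concert.
E5 → B5
Ab5 → Eb6
C#5 → G#5
F4 → C5
G5 → D6
Eb5 → Bb5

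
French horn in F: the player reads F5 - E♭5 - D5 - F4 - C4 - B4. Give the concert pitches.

Bb4 Ab4 G4 Bb3 F3 E4

Written C4 on the French horn in F sounds as F3, a perfect fifth lower; apply that shift to every note.
F5 -> Bb4
Eb5 -> Ab4
D5 -> G4
F4 -> Bb3
C4 -> F3
B4 -> E4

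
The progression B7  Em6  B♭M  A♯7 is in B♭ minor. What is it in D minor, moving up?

B♭ minor up to D minor is a major third; each chord root moves by that interval while the quality stays the same.
B7: root B up a major third → D#, giving D#7.
Em6: root E up a major third → G#, giving G#m6.
B♭M: root B♭ up a major third → D, giving DM.
A♯7: root A♯ up a major third → C##, giving C##7.

D#7 G#m6 DM C##7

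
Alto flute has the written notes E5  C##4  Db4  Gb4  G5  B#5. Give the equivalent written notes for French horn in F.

First find concert pitch: the alto flute sounds a perfect fourth below written, so E5 C##4 Db4 Gb4 G5 B#5 sounds B4 G##3 Ab3 Db4 D5 F##5.
Then write for French horn in F: it sounds a perfect fifth below written, so the part must be a perfect fifth above concert.
B4 → F#5
G##3 → D##4
Ab3 → Eb4
Db4 → Ab4
D5 → A5
F##5 → C##6

F#5 D##4 Eb4 Ab4 A5 C##6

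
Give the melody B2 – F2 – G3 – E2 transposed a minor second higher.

C3 Gb2 Ab3 F2

B2: a second up reaches C, and 1 semitone makes it C3.
A minor second up from F2 gives Gb2.
G3: a second up reaches A, and 1 semitone makes it Ab3.
E2 up a minor second is F2.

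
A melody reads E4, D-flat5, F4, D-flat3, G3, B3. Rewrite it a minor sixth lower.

G#3 F4 A3 F2 B2 D#3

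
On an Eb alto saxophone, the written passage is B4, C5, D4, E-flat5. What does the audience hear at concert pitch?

D4 Eb4 F3 Gb4

Written C4 on the Eb alto saxophone sounds as Eb3, a major sixth lower; apply that shift to every note.
B4 → D4
C5 → Eb4
D4 → F3
Eb5 → Gb4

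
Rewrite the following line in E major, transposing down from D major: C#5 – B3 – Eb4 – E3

D#4 C#3 F3 F#2

From D down to E is a minor seventh; apply that to each pitch.
C#5 → D#4
B3 → C#3
Eb4 → F3
E3 → F#2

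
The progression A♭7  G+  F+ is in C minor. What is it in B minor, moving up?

G7 F#+ E+

C minor up to B minor is a major seventh; each chord root moves by that interval while the quality stays the same.
A♭7: root A♭ up a major seventh → G, giving G7.
G+: root G up a major seventh → F#, giving F#+.
F+: root F up a major seventh → E, giving E+.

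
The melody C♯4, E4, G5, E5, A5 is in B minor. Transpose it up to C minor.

D4 F4 Ab5 F5 Bb5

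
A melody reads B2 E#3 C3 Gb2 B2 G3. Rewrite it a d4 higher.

B2: a fourth up reaches E, and 4 semitones makes it Eb3.
E#3: a fourth up reaches A, and 4 semitones makes it A3.
C3 up a diminished fourth is Fb3.
Gb2 up a diminished fourth is Cbb3.
A diminished fourth up from B2 gives Eb3.
G3: a fourth up reaches C, and 4 semitones makes it Cb4.

Eb3 A3 Fb3 Cbb3 Eb3 Cb4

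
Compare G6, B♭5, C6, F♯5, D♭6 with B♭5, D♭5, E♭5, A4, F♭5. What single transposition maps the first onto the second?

down a major sixth

From G6 to Bb5 is 6 letter names — a sixth of some quality.
Bb5 to G6 is 9 semitones, which makes it a major sixth; the second version is lower, so the direction is down.
Checking another pair — Db6 → Fb5 — gives the same interval.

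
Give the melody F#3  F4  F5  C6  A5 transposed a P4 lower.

C#3 C4 C5 G5 E5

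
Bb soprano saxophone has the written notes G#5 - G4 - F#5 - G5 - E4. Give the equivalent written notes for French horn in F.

C#6 C5 B5 C6 A4

First find concert pitch: the Bb soprano saxophone sounds a major second below written, so G#5 G4 F#5 G5 E4 sounds F#5 F4 E5 F5 D4.
Then write for French horn in F: it sounds a perfect fifth below written, so the part must be a perfect fifth above concert.
F#5 → C#6
F4 → C5
E5 → B5
F5 → C6
D4 → A4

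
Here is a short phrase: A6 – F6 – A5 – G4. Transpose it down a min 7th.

B5 G5 B4 A3

A6 gives B5
F6 gives G5
A5 gives B4
G4 gives A3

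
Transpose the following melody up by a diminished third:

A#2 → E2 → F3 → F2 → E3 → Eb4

A#2 gives C3
E2 gives Gb2
F3 gives Abb3
F2 gives Abb2
E3 gives Gb3
Eb4 gives Gbb4

C3 Gb2 Abb3 Abb2 Gb3 Gbb4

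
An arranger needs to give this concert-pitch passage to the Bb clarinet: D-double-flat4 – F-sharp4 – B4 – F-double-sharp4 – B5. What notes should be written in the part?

Ebb4 G#4 C#5 G##4 C#6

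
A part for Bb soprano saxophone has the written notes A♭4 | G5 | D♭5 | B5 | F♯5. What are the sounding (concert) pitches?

Gb4 F5 Cb5 A5 E5

The Bb soprano saxophone sounds a major second below written, so transpose each written note down a major second.
Ab4 to Gb4
G5 to F5
Db5 to Cb5
B5 to A5
F#5 to E5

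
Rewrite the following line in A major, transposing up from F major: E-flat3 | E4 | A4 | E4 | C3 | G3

From F up to A is a major third; apply that to each pitch.
Eb3 → G3
E4 → G#4
A4 → C#5
E4 → G#4
C3 → E3
G3 → B3

G3 G#4 C#5 G#4 E3 B3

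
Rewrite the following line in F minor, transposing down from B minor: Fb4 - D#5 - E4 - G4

Cbb4 A4 Bb3 Db4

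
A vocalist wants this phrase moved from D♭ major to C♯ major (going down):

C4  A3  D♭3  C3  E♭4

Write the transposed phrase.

D♭ major to C♯ major down is a diminished second, so every note moves down by that interval.
C4 -> B#3
A3 -> G##3
Db3 -> C#3
C3 -> B#2
Eb4 -> D#4

B#3 G##3 C#3 B#2 D#4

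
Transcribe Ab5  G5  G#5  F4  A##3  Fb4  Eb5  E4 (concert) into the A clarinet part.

The A clarinet sounds a minor third below written, so the written part must be a minor third above concert — transpose each note up.
Ab5 becomes Cb6
G5 becomes Bb5
G#5 becomes B5
F4 becomes Ab4
A##3 becomes C##4
Fb4 becomes Abb4
Eb5 becomes Gb5
E4 becomes G4

Cb6 Bb5 B5 Ab4 C##4 Abb4 Gb5 G4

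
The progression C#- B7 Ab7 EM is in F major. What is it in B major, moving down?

F major down to B major is a diminished fifth; each chord root moves by that interval while the quality stays the same.
C#-: root C# down a diminished fifth → F##, giving F##-.
B7: root B down a diminished fifth → E#, giving E#7.
Ab7: root Ab down a diminished fifth → D, giving D7.
EM: root E down a diminished fifth → A#, giving A#M.

F##- E#7 D7 A#M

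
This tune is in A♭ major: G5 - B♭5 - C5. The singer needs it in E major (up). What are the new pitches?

A♭ major to E major up is an augmented fifth, so every note moves up by that interval.
G5 -> D#6
Bb5 -> F#6
C5 -> G#5

D#6 F#6 G#5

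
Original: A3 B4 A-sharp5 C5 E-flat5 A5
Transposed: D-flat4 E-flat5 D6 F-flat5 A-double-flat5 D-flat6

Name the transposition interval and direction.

From A3 to Db4 is 4 letter names — a fourth of some quality.
A3 to Db4 is 4 semitones, which makes it a diminished fourth; the second version is higher, so the direction is up.
Checking another pair — A5 → Db6 — gives the same interval.

up a diminished fourth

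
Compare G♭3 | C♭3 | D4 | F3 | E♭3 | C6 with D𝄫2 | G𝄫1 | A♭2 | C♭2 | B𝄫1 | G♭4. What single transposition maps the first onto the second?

Take the first pair: Gb3 → Dbb2. G to D spans 11 letter names, so the interval is some kind of eleventh.
Dbb2 to Gb3 is 18 semitones, which makes it an augmented eleventh; the second version is lower, so the direction is down.
Checking another pair — C6 → Gb4 — gives the same interval.

down an augmented eleventh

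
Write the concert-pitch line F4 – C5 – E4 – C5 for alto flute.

Bb4 F5 A4 F5

The alto flute sounds a perfect fourth below written, so the written part must be a perfect fourth above concert — transpose each note up.
F4 -> Bb4
C5 -> F5
E4 -> A4
C5 -> F5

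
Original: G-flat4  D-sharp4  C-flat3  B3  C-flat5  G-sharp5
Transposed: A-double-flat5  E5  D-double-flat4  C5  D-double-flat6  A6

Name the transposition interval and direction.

up a minor ninth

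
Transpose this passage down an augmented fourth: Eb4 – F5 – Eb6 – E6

Bbb3 Cb5 Bbb5 Bb5

Eb4 -> Bbb3
F5 -> Cb5
Eb6 -> Bbb5
E6 -> Bb5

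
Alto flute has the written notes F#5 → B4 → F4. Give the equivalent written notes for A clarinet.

First find concert pitch: the alto flute sounds a perfect fourth below written, so F#5 B4 F4 sounds C#5 F#4 C4.
Then write for A clarinet: it sounds a minor third below written, so the part must be a minor third above concert.
C#5 → E5
F#4 → A4
C4 → Eb4

E5 A4 Eb4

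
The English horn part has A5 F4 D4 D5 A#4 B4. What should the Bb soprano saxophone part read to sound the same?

E5 C4 A3 A4 E#4 F#4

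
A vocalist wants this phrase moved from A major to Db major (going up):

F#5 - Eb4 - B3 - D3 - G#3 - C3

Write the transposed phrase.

From A up to Db is a diminished fourth; apply that to each pitch.
F#5 → Bb5
Eb4 → Abb4
B3 → Eb4
D3 → Gb3
G#3 → C4
C3 → Fb3

Bb5 Abb4 Eb4 Gb3 C4 Fb3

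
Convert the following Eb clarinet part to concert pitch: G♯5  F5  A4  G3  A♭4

The Eb clarinet sounds a minor third above written, so transpose each written note up a minor third.
G#5 gives B5
F5 gives Ab5
A4 gives C5
G3 gives Bb3
Ab4 gives Cb5

B5 Ab5 C5 Bb3 Cb5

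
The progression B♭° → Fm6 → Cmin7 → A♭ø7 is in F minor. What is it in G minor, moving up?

C° Gm6 Dmin7 Bbø7

F minor up to G minor is a major second; each chord root moves by that interval while the quality stays the same.
B♭°: root B♭ up a major second → C, giving C°.
Fm6: root F up a major second → G, giving Gm6.
Cmin7: root C up a major second → D, giving Dmin7.
A♭ø7: root A♭ up a major second → Bb, giving Bbø7.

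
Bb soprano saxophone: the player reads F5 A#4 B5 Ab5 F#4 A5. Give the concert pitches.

Eb5 G#4 A5 Gb5 E4 G5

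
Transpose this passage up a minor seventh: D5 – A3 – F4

C6 G4 Eb5

D5 becomes C6
A3 becomes G4
F4 becomes Eb5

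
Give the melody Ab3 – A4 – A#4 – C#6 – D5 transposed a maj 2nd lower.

Gb3 G4 G#4 B5 C5

A major second down from Ab3 gives Gb3.
A4 down a major second is G4.
A#4: a second down reaches G, and 2 semitones makes it G#4.
C#6: a second down reaches B, and 2 semitones makes it B5.
D5 down a major second is C5.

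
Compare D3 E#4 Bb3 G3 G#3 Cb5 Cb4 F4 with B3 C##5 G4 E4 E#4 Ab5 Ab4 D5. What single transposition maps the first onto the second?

up a major sixth

From D3 to B3 is 6 letter names — a sixth of some quality.
D3 to B3 is 9 semitones, which makes it a major sixth; the second version is higher, so the direction is up.
Checking another pair — F4 → D5 — gives the same interval.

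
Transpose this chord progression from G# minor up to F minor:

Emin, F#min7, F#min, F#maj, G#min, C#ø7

Dbmin Ebmin7 Ebmin Ebmaj Fmin Bbø7

G# minor up to F minor is a diminished seventh; each chord root moves by that interval while the quality stays the same.
Emin: root E up a diminished seventh → Db, giving Dbmin.
F#min7: root F# up a diminished seventh → Eb, giving Ebmin7.
F#min: root F# up a diminished seventh → Eb, giving Ebmin.
F#maj: root F# up a diminished seventh → Eb, giving Ebmaj.
G#min: root G# up a diminished seventh → F, giving Fmin.
C#ø7: root C# up a diminished seventh → Bb, giving Bbø7.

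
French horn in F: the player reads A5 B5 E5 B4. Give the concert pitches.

Written C4 on the French horn in F sounds as F3, a perfect fifth lower; apply that shift to every note.
A5 -> D5
B5 -> E5
E5 -> A4
B4 -> E4

D5 E5 A4 E4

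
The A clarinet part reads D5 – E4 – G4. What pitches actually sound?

Written C4 on the A clarinet sounds as A3, a minor third lower; apply that shift to every note.
D5 becomes B4
E4 becomes C#4
G4 becomes E4

B4 C#4 E4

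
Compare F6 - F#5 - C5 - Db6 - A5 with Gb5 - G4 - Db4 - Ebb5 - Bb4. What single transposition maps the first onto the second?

down a major seventh

From F6 to Gb5 is 7 letter names — a seventh of some quality.
Gb5 to F6 is 11 semitones, which makes it a major seventh; the second version is lower, so the direction is down.
Checking another pair — A5 → Bb4 — gives the same interval.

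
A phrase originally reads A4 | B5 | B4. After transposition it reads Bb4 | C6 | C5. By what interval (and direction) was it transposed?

Take the first pair: A4 → Bb4. A to B spans 2 letter names, so the interval is some kind of second.
A4 to Bb4 is 1 semitone, which makes it a minor second; the second version is higher, so the direction is up.
Checking another pair — B4 → C5 — gives the same interval.

up a minor second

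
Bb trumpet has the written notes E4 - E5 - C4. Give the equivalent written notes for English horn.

A4 A5 F4

First find concert pitch: the Bb trumpet sounds a major second below written, so E4 E5 C4 sounds D4 D5 Bb3.
Then write for English horn: it sounds a perfect fifth below written, so the part must be a perfect fifth above concert.
D4 → A4
D5 → A5
Bb3 → F4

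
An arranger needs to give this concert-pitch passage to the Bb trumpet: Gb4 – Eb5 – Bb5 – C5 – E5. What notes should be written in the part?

Ab4 F5 C6 D5 F#5

Written C4 sounds as Bb3 on the Bb trumpet, so concert pitches are written a major second up.
Gb4 → Ab4
Eb5 → F5
Bb5 → C6
C5 → D5
E5 → F#5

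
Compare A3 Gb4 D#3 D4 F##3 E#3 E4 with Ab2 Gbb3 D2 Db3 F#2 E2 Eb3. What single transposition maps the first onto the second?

down an augmented octave

Take the first pair: A3 → Ab2. A to A spans 8 letter names, so the interval is some kind of octave.
Ab2 to A3 is 13 semitones, which makes it an augmented octave; the second version is lower, so the direction is down.
Checking another pair — E4 → Eb3 — gives the same interval.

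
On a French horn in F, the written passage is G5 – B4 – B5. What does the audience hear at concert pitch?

C5 E4 E5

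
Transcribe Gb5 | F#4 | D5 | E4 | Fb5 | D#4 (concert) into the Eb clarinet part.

Eb5 D#4 B4 C#4 Db5 B#3

Written C4 sounds as Eb4 on the Eb clarinet, so concert pitches are written a minor third down.
Gb5 becomes Eb5
F#4 becomes D#4
D5 becomes B4
E4 becomes C#4
Fb5 becomes Db5
D#4 becomes B#3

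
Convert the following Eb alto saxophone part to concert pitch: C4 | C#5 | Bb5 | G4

The Eb alto saxophone sounds a major sixth below written, so transpose each written note down a major sixth.
C4 -> Eb3
C#5 -> E4
Bb5 -> Db5
G4 -> Bb3

Eb3 E4 Db5 Bb3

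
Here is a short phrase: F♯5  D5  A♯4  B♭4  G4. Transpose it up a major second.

F#5 up a major second is G#5.
A major second up from D5 gives E5.
A major second up from A#4 gives B#4.
A major second up from Bb4 gives C5.
A major second up from G4 gives A4.

G#5 E5 B#4 C5 A4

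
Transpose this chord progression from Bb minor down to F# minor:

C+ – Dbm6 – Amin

G#+ Am6 E#min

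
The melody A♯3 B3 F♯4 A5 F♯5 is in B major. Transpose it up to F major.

From B up to F is a diminished fifth; apply that to each pitch.
A#3 -> E4
B3 -> F4
F#4 -> C5
A5 -> Eb6
F#5 -> C6

E4 F4 C5 Eb6 C6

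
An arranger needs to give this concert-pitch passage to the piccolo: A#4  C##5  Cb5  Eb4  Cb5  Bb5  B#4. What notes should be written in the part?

A#3 C##4 Cb4 Eb3 Cb4 Bb4 B#3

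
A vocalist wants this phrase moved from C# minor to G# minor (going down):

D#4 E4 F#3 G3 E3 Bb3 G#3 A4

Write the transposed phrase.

A#3 B3 C#3 D3 B2 F3 D#3 E4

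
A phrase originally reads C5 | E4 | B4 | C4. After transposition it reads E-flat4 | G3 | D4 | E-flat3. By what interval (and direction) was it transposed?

down a major sixth

Take the first pair: C5 → Eb4. C to E spans 6 letter names, so the interval is some kind of sixth.
Eb4 to C5 is 9 semitones, which makes it a major sixth; the second version is lower, so the direction is down.
Checking another pair — C4 → Eb3 — gives the same interval.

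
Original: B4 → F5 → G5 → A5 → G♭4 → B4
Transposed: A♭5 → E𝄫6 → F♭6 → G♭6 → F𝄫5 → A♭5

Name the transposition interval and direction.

up a diminished seventh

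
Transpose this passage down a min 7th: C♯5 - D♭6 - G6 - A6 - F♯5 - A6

A minor seventh down from C#5 gives D#4.
A minor seventh down from Db6 gives Eb5.
A minor seventh down from G6 gives A5.
A minor seventh down from A6 gives B5.
F#5: a seventh down reaches G, and 10 semitones makes it G#4.
A6 down a minor seventh is B5.

D#4 Eb5 A5 B5 G#4 B5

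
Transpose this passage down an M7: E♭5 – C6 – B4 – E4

Fb4 Db5 C4 F3

Eb5 to Fb4
C6 to Db5
B4 to C4
E4 to F3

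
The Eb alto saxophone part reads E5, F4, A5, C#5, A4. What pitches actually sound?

The Eb alto saxophone sounds a major sixth below written, so transpose each written note down a major sixth.
E5 to G4
F4 to Ab3
A5 to C5
C#5 to E4
A4 to C4

G4 Ab3 C5 E4 C4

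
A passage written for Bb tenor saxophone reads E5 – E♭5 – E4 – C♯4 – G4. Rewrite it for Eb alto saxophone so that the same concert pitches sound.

B4 Bb4 B3 G#3 D4

First find concert pitch: the Bb tenor saxophone sounds a major ninth below written, so E5 E♭5 E4 C♯4 G4 sounds D4 Db4 D3 B2 F3.
Then write for Eb alto saxophone: it sounds a major sixth below written, so the part must be a major sixth above concert.
D4 → B4
Db4 → Bb4
D3 → B3
B2 → G#3
F3 → D4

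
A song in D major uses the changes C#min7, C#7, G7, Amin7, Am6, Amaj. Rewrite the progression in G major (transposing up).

F#min7 F#7 C7 Dmin7 Dm6 Dmaj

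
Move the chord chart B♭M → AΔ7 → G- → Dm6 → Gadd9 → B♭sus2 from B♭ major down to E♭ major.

B♭ major down to E♭ major is a perfect fifth; each chord root moves by that interval while the quality stays the same.
B♭M: root B♭ down a perfect fifth → Eb, giving EbM.
AΔ7: root A down a perfect fifth → D, giving DΔ7.
G-: root G down a perfect fifth → C, giving C-.
Dm6: root D down a perfect fifth → G, giving Gm6.
Gadd9: root G down a perfect fifth → C, giving Cadd9.
B♭sus2: root B♭ down a perfect fifth → Eb, giving Ebsus2.

EbM DΔ7 C- Gm6 Cadd9 Ebsus2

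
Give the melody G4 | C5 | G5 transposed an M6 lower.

Bb3 Eb4 Bb4

G4 gives Bb3
C5 gives Eb4
G5 gives Bb4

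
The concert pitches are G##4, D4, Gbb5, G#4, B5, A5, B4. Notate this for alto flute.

C##5 G4 Cbb6 C#5 E6 D6 E5

The alto flute sounds a perfect fourth below written, so the written part must be a perfect fourth above concert — transpose each note up.
G##4 -> C##5
D4 -> G4
Gbb5 -> Cbb6
G#4 -> C#5
B5 -> E6
A5 -> D6
B4 -> E5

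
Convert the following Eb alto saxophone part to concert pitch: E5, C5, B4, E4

G4 Eb4 D4 G3

Written C4 on the Eb alto saxophone sounds as Eb3, a major sixth lower; apply that shift to every note.
E5 -> G4
C5 -> Eb4
B4 -> D4
E4 -> G3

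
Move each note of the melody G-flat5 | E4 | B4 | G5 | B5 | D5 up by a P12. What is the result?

Db7 B5 F#6 D7 F#7 A6

Gb5 -> Db7
E4 -> B5
B4 -> F#6
G5 -> D7
B5 -> F#7
D5 -> A6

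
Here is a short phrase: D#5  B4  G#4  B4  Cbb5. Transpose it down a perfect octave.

D#5 gives D#4
B4 gives B3
G#4 gives G#3
B4 gives B3
Cbb5 gives Cbb4

D#4 B3 G#3 B3 Cbb4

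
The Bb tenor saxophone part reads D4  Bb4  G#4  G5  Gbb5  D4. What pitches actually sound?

C3 Ab3 F#3 F4 Fbb4 C3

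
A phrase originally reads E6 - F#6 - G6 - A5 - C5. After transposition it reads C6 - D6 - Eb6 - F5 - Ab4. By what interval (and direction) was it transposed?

Take the first pair: E6 → C6. E to C spans 3 letter names, so the interval is some kind of third.
C6 to E6 is 4 semitones, which makes it a major third; the second version is lower, so the direction is down.
Checking another pair — C5 → Ab4 — gives the same interval.

down a major third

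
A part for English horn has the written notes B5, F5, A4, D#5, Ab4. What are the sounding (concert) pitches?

E5 Bb4 D4 G#4 Db4

Written C4 on the English horn sounds as F3, a perfect fifth lower; apply that shift to every note.
B5 gives E5
F5 gives Bb4
A4 gives D4
D#5 gives G#4
Ab4 gives Db4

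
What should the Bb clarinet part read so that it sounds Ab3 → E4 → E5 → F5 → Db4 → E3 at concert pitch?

Written C4 sounds as Bb3 on the Bb clarinet, so concert pitches are written a major second up.
Ab3 gives Bb3
E4 gives F#4
E5 gives F#5
F5 gives G5
Db4 gives Eb4
E3 gives F#3

Bb3 F#4 F#5 G5 Eb4 F#3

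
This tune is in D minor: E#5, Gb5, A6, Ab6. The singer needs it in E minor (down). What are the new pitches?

F##4 Ab4 B5 Bb5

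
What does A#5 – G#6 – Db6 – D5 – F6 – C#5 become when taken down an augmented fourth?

A#5 to E5
G#6 to D6
Db6 to Abb5
D5 to Ab4
F6 to Cb6
C#5 to G4

E5 D6 Abb5 Ab4 Cb6 G4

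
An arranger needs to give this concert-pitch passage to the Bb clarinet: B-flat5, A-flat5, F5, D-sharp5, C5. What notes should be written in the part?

Written C4 sounds as Bb3 on the Bb clarinet, so concert pitches are written a major second up.
Bb5 gives C6
Ab5 gives Bb5
F5 gives G5
D#5 gives E#5
C5 gives D5

C6 Bb5 G5 E#5 D5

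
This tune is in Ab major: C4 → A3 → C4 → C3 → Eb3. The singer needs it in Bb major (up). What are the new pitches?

Ab major to Bb major up is a major second, so every note moves up by that interval.
C4 gives D4
A3 gives B3
C4 gives D4
C3 gives D3
Eb3 gives F3

D4 B3 D4 D3 F3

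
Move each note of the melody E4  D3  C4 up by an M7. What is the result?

E4 → D#5
D3 → C#4
C4 → B4

D#5 C#4 B4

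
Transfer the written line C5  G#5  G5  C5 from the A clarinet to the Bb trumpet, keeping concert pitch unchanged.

First find concert pitch: the A clarinet sounds a minor third below written, so C5 G#5 G5 C5 sounds A4 E#5 E5 A4.
Then write for Bb trumpet: it sounds a major second below written, so the part must be a major second above concert.
A4 → B4
E#5 → F##5
E5 → F#5
A4 → B4

B4 F##5 F#5 B4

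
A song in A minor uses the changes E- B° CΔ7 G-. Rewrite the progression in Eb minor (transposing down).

A minor down to Eb minor is an augmented fourth; each chord root moves by that interval while the quality stays the same.
E-: root E down an augmented fourth → Bb, giving Bb-.
B°: root B down an augmented fourth → F, giving F°.
CΔ7: root C down an augmented fourth → Gb, giving GbΔ7.
G-: root G down an augmented fourth → Db, giving Db-.

Bb- F° GbΔ7 Db-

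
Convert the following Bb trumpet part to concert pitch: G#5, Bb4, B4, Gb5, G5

F#5 Ab4 A4 Fb5 F5

Written C4 on the Bb trumpet sounds as Bb3, a major second lower; apply that shift to every note.
G#5 → F#5
Bb4 → Ab4
B4 → A4
Gb5 → Fb5
G5 → F5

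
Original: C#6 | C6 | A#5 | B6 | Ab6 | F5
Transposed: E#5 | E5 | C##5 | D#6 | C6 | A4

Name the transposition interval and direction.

down a minor sixth

From C#6 to E#5 is 6 letter names — a sixth of some quality.
E#5 to C#6 is 8 semitones, which makes it a minor sixth; the second version is lower, so the direction is down.
Checking another pair — F5 → A4 — gives the same interval.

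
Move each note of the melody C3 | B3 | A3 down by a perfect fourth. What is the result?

C3 becomes G2
B3 becomes F#3
A3 becomes E3

G2 F#3 E3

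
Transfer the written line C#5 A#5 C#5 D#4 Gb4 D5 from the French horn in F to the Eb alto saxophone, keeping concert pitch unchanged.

First find concert pitch: the French horn in F sounds a perfect fifth below written, so C#5 A#5 C#5 D#4 Gb4 D5 sounds F#4 D#5 F#4 G#3 Cb4 G4.
Then write for Eb alto saxophone: it sounds a major sixth below written, so the part must be a major sixth above concert.
F#4 → D#5
D#5 → B#5
F#4 → D#5
G#3 → E#4
Cb4 → Ab4
G4 → E5

D#5 B#5 D#5 E#4 Ab4 E5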